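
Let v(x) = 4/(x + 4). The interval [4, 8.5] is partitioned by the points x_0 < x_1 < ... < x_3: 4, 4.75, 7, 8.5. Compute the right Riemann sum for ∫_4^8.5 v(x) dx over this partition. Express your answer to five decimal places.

1.64104

Subinterval widths: 0.75, 2.25, 1.5.
Right endpoints: 4.75, 7, 8.5.
v(4.75) = 16/35, v(7) = 4/11, v(8.5) = 0.32.
Sum = Σ Δx_i · v(x_i).
Sum ≈ 1.64104.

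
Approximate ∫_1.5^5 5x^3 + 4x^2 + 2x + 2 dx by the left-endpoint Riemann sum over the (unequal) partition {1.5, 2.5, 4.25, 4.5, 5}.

614.05078125

Subinterval widths: 1, 1.75, 0.25, 0.5.
Left endpoints: 1.5, 2.5, 4.25, 4.5.
f(1.5) = 30.875, f(2.5) = 110.125, f(4.25) = 466.578125, f(4.5) = 547.625.
Sum = Σ Δx_i · f(x_i).
Sum = 614.05078125.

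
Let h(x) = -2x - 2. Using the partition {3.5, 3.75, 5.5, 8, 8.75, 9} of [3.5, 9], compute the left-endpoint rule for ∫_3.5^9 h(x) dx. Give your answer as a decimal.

Subinterval widths: 0.25, 1.75, 2.5, 0.75, 0.25.
Left endpoints: 3.5, 3.75, 5.5, 8, 8.75.
h(3.5) = -9, h(3.75) = -9.5, h(5.5) = -13, h(8) = -18, h(8.75) = -19.5.
Sum = Σ Δx_i · h(x_i).
Sum = -69.75.

-69.75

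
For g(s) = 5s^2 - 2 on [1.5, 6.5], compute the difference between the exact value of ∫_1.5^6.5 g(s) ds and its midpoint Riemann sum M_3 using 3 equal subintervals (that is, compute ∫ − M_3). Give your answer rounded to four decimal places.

Exact integral: ∫_1.5^6.5 g(s) ds ≈ 442.083333.
M_3 ≈ 436.296296.
Error ≈ 442.083333 − 436.296296 ≈ 5.7870.

5.7870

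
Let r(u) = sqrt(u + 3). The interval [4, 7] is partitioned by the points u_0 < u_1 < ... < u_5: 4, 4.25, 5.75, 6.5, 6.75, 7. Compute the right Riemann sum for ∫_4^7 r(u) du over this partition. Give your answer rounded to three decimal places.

Subinterval widths: 0.25, 1.5, 0.75, 0.25, 0.25.
Right endpoints: 4.25, 5.75, 6.5, 6.75, 7.
r(4.25) ≈ 2.693, r(5.75) ≈ 2.958, r(6.5) ≈ 3.082, r(6.75) ≈ 3.122, r(7) ≈ 3.162.
Sum = Σ Δu_i · r(u_i).
Sum ≈ 8.993.

8.993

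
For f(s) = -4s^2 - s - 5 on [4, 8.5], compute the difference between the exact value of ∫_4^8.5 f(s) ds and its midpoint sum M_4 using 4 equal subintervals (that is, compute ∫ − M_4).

-1.8984375

Exact integral: ∫_4^8.5 f(s) ds = -784.125.
M_4 = -782.2265625.
Error = -784.125 − (-782.2265625) = -1.8984375.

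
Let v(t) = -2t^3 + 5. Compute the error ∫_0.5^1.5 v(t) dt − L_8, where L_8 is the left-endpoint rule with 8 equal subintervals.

Exact integral: ∫_0.5^1.5 v(t) dt = 2.5.
L_8 = 2.890625.
Error = 2.5 − 2.890625 = -0.390625.

-0.390625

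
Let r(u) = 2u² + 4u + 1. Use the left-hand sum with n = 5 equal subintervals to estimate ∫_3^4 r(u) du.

Δu = (4 − 3)/5 = 0.2.
Left endpoints: 3, 3.2, 3.4, 3.6, 3.8.
r(3) = 31, r(3.2) = 34.28, r(3.4) = 37.72, r(3.6) = 41.32, r(3.8) = 45.08.
Sum = Δu · [r(3) + r(3.2) + r(3.4) + r(3.6) + r(3.8)].
Sum = 37.88.

37.88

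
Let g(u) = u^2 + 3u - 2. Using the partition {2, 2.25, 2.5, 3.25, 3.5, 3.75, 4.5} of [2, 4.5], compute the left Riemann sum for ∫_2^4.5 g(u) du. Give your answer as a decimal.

40.515625

Subinterval widths: 0.25, 0.25, 0.75, 0.25, 0.25, 0.75.
Left endpoints: 2, 2.25, 2.5, 3.25, 3.5, 3.75.
g(2) = 8, g(2.25) = 9.8125, g(2.5) = 11.75, g(3.25) = 18.3125, g(3.5) = 20.75, g(3.75) = 23.3125.
Sum = Σ Δu_i · g(u_i).
Sum = 40.515625.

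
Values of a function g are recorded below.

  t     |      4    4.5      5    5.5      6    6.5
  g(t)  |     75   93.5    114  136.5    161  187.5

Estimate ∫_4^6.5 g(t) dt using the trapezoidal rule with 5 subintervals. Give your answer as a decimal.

318.125

Δt = 0.5.
T_5 = (0.5/2)·[75 + 2·93.5 + 2·114 + 2·136.5 + 2·161 + 187.5] = 318.125.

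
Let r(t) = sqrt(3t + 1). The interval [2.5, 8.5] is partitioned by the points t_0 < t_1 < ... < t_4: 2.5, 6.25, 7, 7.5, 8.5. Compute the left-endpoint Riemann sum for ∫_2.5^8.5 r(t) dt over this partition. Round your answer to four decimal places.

Subinterval widths: 3.75, 0.75, 0.5, 1.
Left endpoints: 2.5, 6.25, 7, 7.5.
r(2.5) ≈ 2.9155, r(6.25) ≈ 4.4441, r(7) ≈ 4.6904, r(7.5) ≈ 4.8477.
Sum = Σ Δt_i · r(t_i).
Sum ≈ 21.4590.

21.4590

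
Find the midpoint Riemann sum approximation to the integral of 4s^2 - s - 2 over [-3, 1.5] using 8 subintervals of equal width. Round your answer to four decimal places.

34.4004

Δs = (1.5 − (-3))/8 = 0.5625.
Midpoints: -2.71875, -2.15625, -1.59375, -1.03125, -0.46875, 0.09375, 0.65625, 1.21875.
f(-2.71875) = 30.28515625, f(-2.15625) = 18.75390625, f(-1.59375) = 9.75390625, f(-1.03125) = 3.28515625, f(-0.46875) = -0.65234375, f(0.09375) = -2.05859375, f(0.65625) = -0.93359375, f(1.21875) = 2.72265625.
Sum = Δs · [f(-2.71875) + f(-2.15625) + f(-1.59375) + ...].
Sum ≈ 34.4004.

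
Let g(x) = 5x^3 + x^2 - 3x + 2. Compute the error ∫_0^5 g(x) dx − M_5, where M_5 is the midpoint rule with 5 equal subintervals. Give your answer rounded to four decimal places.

Exact integral: ∫_0^5 g(x) dx ≈ 795.416667.
M_5 = 779.375.
Error ≈ 795.416667 − 779.375 ≈ 16.0417.

16.0417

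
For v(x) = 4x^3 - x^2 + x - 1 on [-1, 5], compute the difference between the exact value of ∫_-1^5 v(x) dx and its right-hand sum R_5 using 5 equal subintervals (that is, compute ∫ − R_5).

-324.72

Exact integral: ∫_-1^5 v(x) dx = 588.
R_5 = 912.72.
Error = 588 − 912.72 = -324.72.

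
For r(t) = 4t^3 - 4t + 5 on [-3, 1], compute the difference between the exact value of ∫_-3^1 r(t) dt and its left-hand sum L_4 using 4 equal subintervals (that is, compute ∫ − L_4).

Exact integral: ∫_-3^1 r(t) dt = -44.
L_4 = -100.
Error = -44 − (-100) = 56.

56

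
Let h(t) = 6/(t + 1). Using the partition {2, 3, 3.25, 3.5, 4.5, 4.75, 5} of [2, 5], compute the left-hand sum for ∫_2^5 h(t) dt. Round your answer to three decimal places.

4.595

Subinterval widths: 1, 0.25, 0.25, 1, 0.25, 0.25.
Left endpoints: 2, 3, 3.25, 3.5, 4.5, 4.75.
h(2) = 2, h(3) = 1.5, h(3.25) = 24/17, h(3.5) = 4/3, h(4.5) = 12/11, h(4.75) = 24/23.
Sum = Σ Δt_i · h(t_i).
Sum ≈ 4.595.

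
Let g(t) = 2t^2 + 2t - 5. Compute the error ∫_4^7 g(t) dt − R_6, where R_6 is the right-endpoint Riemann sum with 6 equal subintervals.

Exact integral: ∫_4^7 g(t) dt = 204.
R_6 = 222.25.
Error = 204 − 222.25 = -18.25.

-18.25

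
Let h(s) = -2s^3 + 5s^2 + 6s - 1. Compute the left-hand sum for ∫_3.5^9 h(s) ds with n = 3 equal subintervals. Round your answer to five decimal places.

Δs = (9 − 3.5)/3 = 11/6.
Left endpoints: 3.5, 16/3, 43/6.
h(3.5) = -4.5, h(16/3) = -3515/27, h(43/6) = -11809/27.
Sum = Δs · [h(3.5) + h(16/3) + h(43/6)].
Sum ≈ -1048.76852.

-1048.76852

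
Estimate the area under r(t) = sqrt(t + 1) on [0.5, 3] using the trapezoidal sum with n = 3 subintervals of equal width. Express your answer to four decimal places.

Δt = (3 − 0.5)/3 = 5/6.
r(0.5) ≈ 1.2247, r(4/3) ≈ 1.5275, r(13/6) ≈ 1.7795, r(3) ≈ 2.0000.
T_3 = (Δt/2)·[r(t_0) + 2r(t_1) + 2r(t_2) + r(t_3)].
Sum ≈ 4.0995.

4.0995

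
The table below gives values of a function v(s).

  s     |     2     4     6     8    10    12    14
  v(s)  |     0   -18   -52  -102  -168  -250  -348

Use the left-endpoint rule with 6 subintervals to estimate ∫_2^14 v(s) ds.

-1180

Δs = 2.
Sum = 2·[0 + (-18) + (-52) + (-102) + (-168) + (-250)] = -1180.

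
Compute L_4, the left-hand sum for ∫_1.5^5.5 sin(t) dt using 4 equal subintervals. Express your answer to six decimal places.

Δt = (5.5 − 1.5)/4 = 1.
Left endpoints: 1.5, 2.5, 3.5, 4.5.
f(1.5) ≈ 0.997495, f(2.5) ≈ 0.598472, f(3.5) ≈ -0.350783, f(4.5) ≈ -0.977530.
Sum = Δt · [f(1.5) + f(2.5) + f(3.5) + f(4.5)].
Sum ≈ 0.267654.

0.267654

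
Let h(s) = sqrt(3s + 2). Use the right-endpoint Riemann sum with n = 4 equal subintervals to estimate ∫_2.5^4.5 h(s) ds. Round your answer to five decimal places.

7.26541

Δs = (4.5 − 2.5)/4 = 0.5.
Right endpoints: 3, 3.5, 4, 4.5.
h(3) ≈ 3.31662, h(3.5) ≈ 3.53553, h(4) ≈ 3.74166, h(4.5) ≈ 3.93700.
Sum = Δs · [h(3) + h(3.5) + h(4) + h(4.5)].
Sum ≈ 7.26541.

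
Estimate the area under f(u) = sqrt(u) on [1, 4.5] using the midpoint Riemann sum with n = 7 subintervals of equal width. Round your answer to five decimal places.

5.70002

Δu = (4.5 − 1)/7 = 0.5.
Midpoints: 1.25, 1.75, 2.25, 2.75, 3.25, 3.75, 4.25.
f(1.25) ≈ 1.11803, f(1.75) ≈ 1.32288, f(2.25) ≈ 1.50000, f(2.75) ≈ 1.65831, f(3.25) ≈ 1.80278, f(3.75) ≈ 1.93649, f(4.25) ≈ 2.06155.
Sum = Δu · [f(1.25) + f(1.75) + f(2.25) + ...].
Sum ≈ 5.70002.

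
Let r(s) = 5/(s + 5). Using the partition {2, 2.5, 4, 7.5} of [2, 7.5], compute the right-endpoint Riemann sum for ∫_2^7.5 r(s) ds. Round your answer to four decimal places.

2.5667

Subinterval widths: 0.5, 1.5, 3.5.
Right endpoints: 2.5, 4, 7.5.
r(2.5) = 2/3, r(4) = 5/9, r(7.5) = 0.4.
Sum = Σ Δs_i · r(s_i).
Sum ≈ 2.5667.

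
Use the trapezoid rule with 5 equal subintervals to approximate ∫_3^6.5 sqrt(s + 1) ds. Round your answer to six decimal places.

Δs = (6.5 − 3)/5 = 0.7.
f(3) ≈ 2.000000, f(3.7) ≈ 2.167948, f(4.4) ≈ 2.323790, f(5.1) ≈ 2.469818, f(5.8) ≈ 2.607681, f(6.5) ≈ 2.738613.
T_5 = (Δs/2)·[f(s_0) + 2f(s_1) + ... + 2f(s_{4}) + f(s_5)].
Sum ≈ 8.356980.

8.356980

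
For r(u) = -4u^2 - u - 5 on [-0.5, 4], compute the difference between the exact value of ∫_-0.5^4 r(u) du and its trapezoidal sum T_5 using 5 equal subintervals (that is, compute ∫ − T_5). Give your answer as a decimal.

Exact integral: ∫_-0.5^4 r(u) du = -115.875.
T_5 = -118.305.
Error = -115.875 − (-118.305) = 2.43.

2.43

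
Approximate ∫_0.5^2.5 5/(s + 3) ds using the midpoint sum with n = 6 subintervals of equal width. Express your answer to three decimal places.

Δs = (2.5 − 0.5)/6 = 1/3.
Midpoints: 2/3, 1, 4/3, 5/3, 2, 7/3.
f(2/3) = 15/11, f(1) = 1.25, f(4/3) = 15/13, f(5/3) = 15/14, f(2) = 1, f(7/3) = 0.9375.
Sum = Δs · [f(2/3) + f(1) + f(4/3) + ...].
Sum ≈ 2.259.

2.259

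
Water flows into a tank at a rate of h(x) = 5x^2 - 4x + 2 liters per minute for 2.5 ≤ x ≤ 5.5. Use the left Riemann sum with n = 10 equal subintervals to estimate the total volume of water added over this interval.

Δx = (5.5 − 2.5)/10 = 0.3.
Left endpoints: 2.5, 2.8, 3.1, 3.4, 3.7, 4, 4.3, 4.6, 4.9, 5.2.
h(2.5) = 23.25, h(2.8) = 30, h(3.1) = 37.65, h(3.4) = 46.2, h(3.7) = 55.65, h(4) = 66, h(4.3) = 77.25, h(4.6) = 89.4, h(4.9) = 102.45, h(5.2) = 116.4.
Sum = Δx · [h(2.5) + h(2.8) + h(3.1) + ...].
Sum = 193.275.

193.275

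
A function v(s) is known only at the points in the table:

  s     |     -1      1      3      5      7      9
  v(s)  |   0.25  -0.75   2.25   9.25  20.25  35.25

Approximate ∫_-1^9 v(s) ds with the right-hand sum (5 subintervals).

Δs = 2.
Sum = 2·[(-0.75) + 2.25 + 9.25 + 20.25 + 35.25] = 132.5.

132.5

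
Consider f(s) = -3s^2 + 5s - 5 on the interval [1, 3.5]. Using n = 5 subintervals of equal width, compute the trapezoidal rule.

-26.5625

Δs = (3.5 − 1)/5 = 0.5.
f(1) = -3, f(1.5) = -4.25, f(2) = -7, f(2.5) = -11.25, f(3) = -17, f(3.5) = -24.25.
T_5 = (Δs/2)·[f(s_0) + 2f(s_1) + ... + 2f(s_{4}) + f(s_5)].
Sum = -26.5625.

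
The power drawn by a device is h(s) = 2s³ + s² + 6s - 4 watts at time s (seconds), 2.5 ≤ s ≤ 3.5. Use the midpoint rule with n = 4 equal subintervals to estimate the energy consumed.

Δs = (3.5 − 2.5)/4 = 0.25.
Midpoints: 2.625, 2.875, 3.125, 3.375.
h(2.625) = 54.81640625, h(2.875) = 69.04296875, h(3.125) = 85.55078125, h(3.375) = 104.52734375.
Sum = Δs · [h(2.625) + h(2.875) + h(3.125) + h(3.375)].
Sum = 78.484375.

78.484375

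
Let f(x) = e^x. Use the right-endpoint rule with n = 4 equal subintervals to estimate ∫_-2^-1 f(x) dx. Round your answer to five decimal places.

0.26282

Δx = (-1 − (-2))/4 = 0.25.
Right endpoints: -1.75, -1.5, -1.25, -1.
f(-1.75) ≈ 0.17377, f(-1.5) ≈ 0.22313, f(-1.25) ≈ 0.28650, f(-1) ≈ 0.36788.
Sum = Δx · [f(-1.75) + f(-1.5) + f(-1.25) + f(-1)].
Sum ≈ 0.26282.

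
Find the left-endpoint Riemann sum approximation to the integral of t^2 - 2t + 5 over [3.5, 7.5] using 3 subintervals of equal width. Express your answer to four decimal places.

Δt = (7.5 − 3.5)/3 = 4/3.
Left endpoints: 3.5, 29/6, 37/6.
f(3.5) = 10.25, f(29/6) = 673/36, f(37/6) = 1105/36.
Sum = Δt · [f(3.5) + f(29/6) + f(37/6)].
Sum ≈ 79.5185.

79.5185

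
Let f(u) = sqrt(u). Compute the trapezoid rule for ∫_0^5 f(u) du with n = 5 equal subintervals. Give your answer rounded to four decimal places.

7.2643

Δu = (5 − 0)/5 = 1.
f(0) ≈ 0.0000, f(1) ≈ 1.0000, f(2) ≈ 1.4142, f(3) ≈ 1.7321, f(4) ≈ 2.0000, f(5) ≈ 2.2361.
T_5 = (Δu/2)·[f(u_0) + 2f(u_1) + ... + 2f(u_{4}) + f(u_5)].
Sum ≈ 7.2643.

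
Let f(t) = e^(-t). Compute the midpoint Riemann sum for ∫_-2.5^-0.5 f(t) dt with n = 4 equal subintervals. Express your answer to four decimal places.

Δt = (-0.5 − (-2.5))/4 = 0.5.
Midpoints: -2.25, -1.75, -1.25, -0.75.
f(-2.25) ≈ 9.4877, f(-1.75) ≈ 5.7546, f(-1.25) ≈ 3.4903, f(-0.75) ≈ 2.1170.
Sum = Δt · [f(-2.25) + f(-1.75) + f(-1.25) + f(-0.75)].
Sum ≈ 10.4248.

10.4248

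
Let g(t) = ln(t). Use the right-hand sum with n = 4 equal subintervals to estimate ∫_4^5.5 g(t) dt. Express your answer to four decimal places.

2.3898

Δt = (5.5 − 4)/4 = 0.375.
Right endpoints: 4.375, 4.75, 5.125, 5.5.
g(4.375) ≈ 1.4759, g(4.75) ≈ 1.5581, g(5.125) ≈ 1.6341, g(5.5) ≈ 1.7047.
Sum = Δt · [g(4.375) + g(4.75) + g(5.125) + g(5.5)].
Sum ≈ 2.3898.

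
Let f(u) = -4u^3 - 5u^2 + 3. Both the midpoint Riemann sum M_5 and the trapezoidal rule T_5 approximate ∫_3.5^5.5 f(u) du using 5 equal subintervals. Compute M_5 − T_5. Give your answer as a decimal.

M_5 = -963.26.
T_5 = -967.98.
M_5 − T_5 = 4.72.

4.72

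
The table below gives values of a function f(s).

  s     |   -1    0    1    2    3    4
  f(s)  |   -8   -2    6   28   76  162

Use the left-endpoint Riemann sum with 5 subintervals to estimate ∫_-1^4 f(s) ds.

Δs = 1.
Sum = 1·[(-8) + (-2) + 6 + 28 + 76] = 100.

100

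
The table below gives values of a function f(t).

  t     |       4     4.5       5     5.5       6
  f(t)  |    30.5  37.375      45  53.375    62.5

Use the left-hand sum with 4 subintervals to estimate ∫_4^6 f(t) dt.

Δt = 0.5.
Sum = 0.5·[30.5 + 37.375 + 45 + 53.375] = 83.125.

83.125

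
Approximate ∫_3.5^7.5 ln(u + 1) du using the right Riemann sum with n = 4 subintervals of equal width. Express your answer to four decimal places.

Δu = (7.5 − 3.5)/4 = 1.
Right endpoints: 4.5, 5.5, 6.5, 7.5.
f(4.5) ≈ 1.7047, f(5.5) ≈ 1.8718, f(6.5) ≈ 2.0149, f(7.5) ≈ 2.1401.
Sum = Δu · [f(4.5) + f(5.5) + f(6.5) + f(7.5)].
Sum ≈ 7.7315.

7.7315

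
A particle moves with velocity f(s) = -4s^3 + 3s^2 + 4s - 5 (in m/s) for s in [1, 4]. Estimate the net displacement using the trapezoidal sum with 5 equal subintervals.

Δs = (4 − 1)/5 = 0.6.
f(1) = -2, f(1.6) = -7.304, f(2.2) = -24.272, f(2.8) = -58.088, f(3.4) = -113.936, f(4) = -197.
T_5 = (Δs/2)·[f(s_0) + 2f(s_1) + ... + 2f(s_{4}) + f(s_5)].
Sum = -181.86.

-181.86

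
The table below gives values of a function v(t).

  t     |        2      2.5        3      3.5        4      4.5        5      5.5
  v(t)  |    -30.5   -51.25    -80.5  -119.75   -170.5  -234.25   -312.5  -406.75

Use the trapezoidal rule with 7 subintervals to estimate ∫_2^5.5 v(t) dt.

-593.6875

Δt = 0.5.
T_7 = (0.5/2)·[(-30.5) + 2·(-51.25) + 2·(-80.5) + 2·(-119.75) + 2·(-170.5) + 2·(-234.25) + 2·(-312.5) + (-406.75)] = -593.6875.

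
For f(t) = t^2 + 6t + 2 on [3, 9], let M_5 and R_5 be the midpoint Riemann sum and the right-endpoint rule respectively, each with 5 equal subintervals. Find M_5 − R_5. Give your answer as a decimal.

M_5 = 461.28.
R_5 = 528.24.
M_5 − R_5 = -66.96.

-66.96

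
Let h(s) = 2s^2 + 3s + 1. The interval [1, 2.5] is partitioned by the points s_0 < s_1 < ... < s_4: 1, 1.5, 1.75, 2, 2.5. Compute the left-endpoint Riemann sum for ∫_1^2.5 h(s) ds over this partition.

16.09375

Subinterval widths: 0.5, 0.25, 0.25, 0.5.
Left endpoints: 1, 1.5, 1.75, 2.
h(1) = 6, h(1.5) = 10, h(1.75) = 12.375, h(2) = 15.
Sum = Σ Δs_i · h(s_i).
Sum = 16.09375.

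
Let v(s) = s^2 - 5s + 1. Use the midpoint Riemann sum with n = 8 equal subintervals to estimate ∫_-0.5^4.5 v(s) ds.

-14.74609375

Δs = (4.5 − (-0.5))/8 = 0.625.
Midpoints: -0.1875, 0.4375, 1.0625, 1.6875, 2.3125, 2.9375, 3.5625, 4.1875.
v(-0.1875) = 1.97265625, v(0.4375) = -0.99609375, v(1.0625) = -3.18359375, v(1.6875) = -4.58984375, v(2.3125) = -5.21484375, v(2.9375) = -5.05859375, v(3.5625) = -4.12109375, v(4.1875) = -2.40234375.
Sum = Δs · [v(-0.1875) + v(0.4375) + v(1.0625) + ...].
Sum = -14.74609375.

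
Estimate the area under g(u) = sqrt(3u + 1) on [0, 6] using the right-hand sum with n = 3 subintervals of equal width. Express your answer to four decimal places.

Δu = (6 − 0)/3 = 2.
Right endpoints: 2, 4, 6.
g(2) ≈ 2.6458, g(4) ≈ 3.6056, g(6) ≈ 4.3589.
Sum = Δu · [g(2) + g(4) + g(6)].
Sum ≈ 21.2204.

21.2204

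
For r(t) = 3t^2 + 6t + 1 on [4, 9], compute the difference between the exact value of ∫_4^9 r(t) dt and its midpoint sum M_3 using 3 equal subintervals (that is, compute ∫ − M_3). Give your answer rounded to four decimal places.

Exact integral: ∫_4^9 r(t) dt = 865.
M_3 ≈ 861.527778.
Error ≈ 865 − 861.527778 ≈ 3.4722.

3.4722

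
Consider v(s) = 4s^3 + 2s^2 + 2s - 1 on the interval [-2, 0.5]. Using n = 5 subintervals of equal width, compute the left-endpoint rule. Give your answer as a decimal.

Δs = (0.5 − (-2))/5 = 0.5.
Left endpoints: -2, -1.5, -1, -0.5, 0.
v(-2) = -29, v(-1.5) = -13, v(-1) = -5, v(-0.5) = -2, v(0) = -1.
Sum = Δs · [v(-2) + v(-1.5) + v(-1) + v(-0.5) + v(0)].
Sum = -25.

-25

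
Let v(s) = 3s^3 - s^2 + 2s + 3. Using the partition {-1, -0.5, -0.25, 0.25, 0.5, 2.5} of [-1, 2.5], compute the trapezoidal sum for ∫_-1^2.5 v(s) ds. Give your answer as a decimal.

Subinterval widths: 0.5, 0.25, 0.5, 0.25, 2.
v(-1) = -3, v(-0.5) = 1.375, v(-0.25) = 2.390625, v(0.25) = 3.484375, v(0.5) = 4.125, v(2.5) = 48.625.
On each subinterval the trapezoid contributes (Δs_i/2)·[v(s_{i-1}) + v(s_i)].
Sum = 55.234375.

55.234375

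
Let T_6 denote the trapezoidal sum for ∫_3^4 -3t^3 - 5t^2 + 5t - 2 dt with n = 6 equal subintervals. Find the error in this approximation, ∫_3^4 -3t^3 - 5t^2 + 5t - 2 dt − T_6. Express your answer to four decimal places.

Exact integral: ∫_3^4 f(t) dt ≈ -177.416667.
T_6 ≈ -177.585648.
Error ≈ -177.416667 − (-177.585648) ≈ 0.1690.

0.1690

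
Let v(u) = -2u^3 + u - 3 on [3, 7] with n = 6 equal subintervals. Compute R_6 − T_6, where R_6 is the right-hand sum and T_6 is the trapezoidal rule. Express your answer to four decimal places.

-209.3333

R_6 ≈ -1370.222222.
T_6 ≈ -1160.888889.
R_6 − T_6 ≈ -209.3333.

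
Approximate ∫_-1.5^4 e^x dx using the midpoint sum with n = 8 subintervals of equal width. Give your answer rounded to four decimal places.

Δx = (4 − (-1.5))/8 = 0.6875.
Midpoints: -1.15625, -0.46875, 0.21875, 0.90625, 1.59375, 2.28125, 2.96875, 3.65625.
f(-1.15625) ≈ 0.3147, f(-0.46875) ≈ 0.6258, f(0.21875) ≈ 1.2445, f(0.90625) ≈ 2.4750, f(1.59375) ≈ 4.9222, f(2.28125) ≈ 9.7889, f(2.96875) ≈ 19.4676, f(3.65625) ≈ 38.7159.
Sum = Δx · [f(-1.15625) + f(-0.46875) + f(0.21875) + ...].
Sum ≈ 53.3187.

53.3187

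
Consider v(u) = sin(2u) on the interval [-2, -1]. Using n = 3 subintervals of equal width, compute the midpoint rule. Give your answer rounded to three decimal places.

Δu = (-1 − (-2))/3 = 1/3.
Midpoints: -11/6, -1.5, -7/6.
v(-11/6) ≈ 0.501, v(-1.5) ≈ -0.141, v(-7/6) ≈ -0.723.
Sum = Δu · [v(-11/6) + v(-1.5) + v(-7/6)].
Sum ≈ -0.121.

-0.121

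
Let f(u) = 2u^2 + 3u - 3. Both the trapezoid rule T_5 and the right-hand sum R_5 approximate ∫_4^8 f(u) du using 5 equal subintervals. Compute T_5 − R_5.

T_5 = 359.52.
R_5 = 402.72.
T_5 − R_5 = -43.2.

-43.2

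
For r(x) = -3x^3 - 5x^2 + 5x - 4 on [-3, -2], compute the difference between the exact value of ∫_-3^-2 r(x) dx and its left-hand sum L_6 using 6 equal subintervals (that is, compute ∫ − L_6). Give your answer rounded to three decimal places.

Exact integral: ∫_-3^-2 r(x) dx ≈ 0.58333.
L_6 ≈ 2.91435.
Error ≈ 0.58333 − 2.91435 ≈ -2.331.

-2.331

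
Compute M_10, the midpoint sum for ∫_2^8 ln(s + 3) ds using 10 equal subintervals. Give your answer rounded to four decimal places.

Δs = (8 − 2)/10 = 0.6.
Midpoints: 2.3, 2.9, 3.5, 4.1, 4.7, 5.3, 5.9, 6.5, 7.1, 7.7.
f(2.3) ≈ 1.6677, f(2.9) ≈ 1.7750, f(3.5) ≈ 1.8718, f(4.1) ≈ 1.9601, f(4.7) ≈ 2.0412, f(5.3) ≈ 2.1163, f(5.9) ≈ 2.1861, f(6.5) ≈ 2.2513, f(7.1) ≈ 2.3125, f(7.7) ≈ 2.3702.
Sum = Δs · [f(2.3) + f(2.9) + f(3.5) + ...].
Sum ≈ 12.3313.

12.3313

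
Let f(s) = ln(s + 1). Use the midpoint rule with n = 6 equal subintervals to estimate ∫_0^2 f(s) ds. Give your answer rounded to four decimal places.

Δs = (2 − 0)/6 = 1/3.
Midpoints: 1/6, 0.5, 5/6, 7/6, 1.5, 11/6.
f(1/6) ≈ 0.1542, f(0.5) ≈ 0.4055, f(5/6) ≈ 0.6061, f(7/6) ≈ 0.7732, f(1.5) ≈ 0.9163, f(11/6) ≈ 1.0415.
Sum = Δs · [f(1/6) + f(0.5) + f(5/6) + ...].
Sum ≈ 1.2989.

1.2989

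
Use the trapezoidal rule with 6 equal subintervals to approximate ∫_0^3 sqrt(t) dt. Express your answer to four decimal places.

3.3966

Δt = (3 − 0)/6 = 0.5.
f(0) ≈ 0.0000, f(0.5) ≈ 0.7071, f(1) ≈ 1.0000, f(1.5) ≈ 1.2247, f(2) ≈ 1.4142, f(2.5) ≈ 1.5811, f(3) ≈ 1.7321.
T_6 = (Δt/2)·[f(t_0) + 2f(t_1) + ... + 2f(t_{5}) + f(t_6)].
Sum ≈ 3.3966.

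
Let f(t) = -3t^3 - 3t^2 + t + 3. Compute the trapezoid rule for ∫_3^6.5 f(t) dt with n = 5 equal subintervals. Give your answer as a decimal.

-1511.62375

Δt = (6.5 − 3)/5 = 0.7.
f(3) = -102, f(3.7) = -186.329, f(4.4) = -306.232, f(5.1) = -467.883, f(5.8) = -677.456, f(6.5) = -941.125.
T_5 = (Δt/2)·[f(t_0) + 2f(t_1) + ... + 2f(t_{4}) + f(t_5)].
Sum = -1511.62375.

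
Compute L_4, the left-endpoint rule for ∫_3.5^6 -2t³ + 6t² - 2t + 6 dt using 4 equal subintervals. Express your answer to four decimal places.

Δt = (6 − 3.5)/4 = 0.625.
Left endpoints: 3.5, 4.125, 4.75, 5.375.
f(3.5) = -13.25, f(4.125) = -40.53515625, f(4.75) = -82.46875, f(5.375) = -141.98046875.
Sum = Δt · [f(3.5) + f(4.125) + f(4.75) + f(5.375)].
Sum ≈ -173.8965.

-173.8965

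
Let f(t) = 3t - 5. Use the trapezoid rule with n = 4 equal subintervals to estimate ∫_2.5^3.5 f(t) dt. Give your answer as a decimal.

Δt = (3.5 − 2.5)/4 = 0.25.
f(2.5) = 2.5, f(2.75) = 3.25, f(3) = 4, f(3.25) = 4.75, f(3.5) = 5.5.
T_4 = (Δt/2)·[f(t_0) + 2f(t_1) + 2f(t_2) + 2f(t_3) + f(t_4)].
Sum = 4.

4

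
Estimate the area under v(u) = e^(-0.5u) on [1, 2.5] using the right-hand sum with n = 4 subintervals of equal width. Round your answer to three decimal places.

Δu = (2.5 − 1)/4 = 0.375.
Right endpoints: 1.375, 1.75, 2.125, 2.5.
v(1.375) ≈ 0.503, v(1.75) ≈ 0.417, v(2.125) ≈ 0.346, v(2.5) ≈ 0.287.
Sum = Δu · [v(1.375) + v(1.75) + v(2.125) + v(2.5)].
Sum ≈ 0.582.

0.582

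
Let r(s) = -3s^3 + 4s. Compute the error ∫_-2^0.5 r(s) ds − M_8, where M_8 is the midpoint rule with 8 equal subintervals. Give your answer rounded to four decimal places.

0.1373

Exact integral: ∫_-2^0.5 r(s) ds = 4.453125.
M_8 ≈ 4.315796.
Error ≈ 4.453125 − 4.315796 ≈ 0.1373.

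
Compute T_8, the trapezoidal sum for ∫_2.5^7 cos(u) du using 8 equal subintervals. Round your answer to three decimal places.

0.057

Δu = (7 − 2.5)/8 = 0.5625.
f(2.5) ≈ -0.801, f(3.0625) ≈ -0.997, f(3.625) ≈ -0.885, f(4.1875) ≈ -0.501, f(4.75) ≈ 0.038, f(5.3125) ≈ 0.565, f(5.875) ≈ 0.918, f(6.4375) ≈ 0.988, f(7) ≈ 0.754.
T_8 = (Δu/2)·[f(u_0) + 2f(u_1) + ... + 2f(u_{7}) + f(u_8)].
Sum ≈ 0.057.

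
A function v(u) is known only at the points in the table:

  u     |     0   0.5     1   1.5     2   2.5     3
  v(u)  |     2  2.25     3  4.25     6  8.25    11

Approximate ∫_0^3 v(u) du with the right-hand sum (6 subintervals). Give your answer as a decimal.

Δu = 0.5.
Sum = 0.5·[2.25 + 3 + 4.25 + 6 + 8.25 + 11] = 17.375.

17.375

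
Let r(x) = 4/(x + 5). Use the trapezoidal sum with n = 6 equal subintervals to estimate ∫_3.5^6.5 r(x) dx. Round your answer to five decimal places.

Δx = (6.5 − 3.5)/6 = 0.5.
r(3.5) = 8/17, r(4) = 4/9, r(4.5) = 8/19, r(5) = 0.4, r(5.5) = 8/21, r(6) = 4/11, r(6.5) = 8/23.
T_6 = (Δx/2)·[r(x_0) + 2r(x_1) + ... + 2r(x_{5}) + r(x_6)].
Sum ≈ 1.20965.

1.20965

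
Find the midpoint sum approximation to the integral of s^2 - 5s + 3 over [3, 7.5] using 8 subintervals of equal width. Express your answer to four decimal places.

26.8813

Δs = (7.5 − 3)/8 = 0.5625.
Midpoints: 3.28125, 3.84375, 4.40625, 4.96875, 5.53125, 6.09375, 6.65625, 7.21875.
f(3.28125) = -2703/1024, f(3.84375) = -1479/1024, f(4.40625) = 393/1024, f(4.96875) = 2913/1024, f(5.53125) = 6081/1024, f(6.09375) = 9897/1024, f(6.65625) = 14361/1024, f(7.21875) = 19473/1024.
Sum = Δs · [f(3.28125) + f(3.84375) + f(4.40625) + ...].
Sum ≈ 26.8813.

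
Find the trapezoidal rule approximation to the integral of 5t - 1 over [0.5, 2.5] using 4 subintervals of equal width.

13

Δt = (2.5 − 0.5)/4 = 0.5.
f(0.5) = 1.5, f(1) = 4, f(1.5) = 6.5, f(2) = 9, f(2.5) = 11.5.
T_4 = (Δt/2)·[f(t_0) + 2f(t_1) + 2f(t_2) + 2f(t_3) + f(t_4)].
Sum = 13.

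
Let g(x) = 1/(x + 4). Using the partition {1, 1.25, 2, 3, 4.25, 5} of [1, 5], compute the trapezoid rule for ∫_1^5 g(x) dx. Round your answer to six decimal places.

Subinterval widths: 0.25, 0.75, 1, 1.25, 0.75.
g(1) = 0.2, g(1.25) = 4/21, g(2) = 1/6, g(3) = 1/7, g(4.25) = 4/33, g(5) = 1/9.
On each subinterval the trapezoid contributes (Δx_i/2)·[g(x_{i-1}) + g(x_i)].
Sum ≈ 0.589665.

0.589665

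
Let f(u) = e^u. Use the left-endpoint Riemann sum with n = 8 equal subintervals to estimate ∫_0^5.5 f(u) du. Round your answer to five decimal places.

Δu = (5.5 − 0)/8 = 0.6875.
Left endpoints: 0, 0.6875, 1.375, 2.0625, 2.75, 3.4375, 4.125, 4.8125.
f(0) ≈ 1.00000, f(0.6875) ≈ 1.98874, f(1.375) ≈ 3.95508, f(2.0625) ≈ 7.86561, f(2.75) ≈ 15.64263, f(3.4375) ≈ 31.10909, f(4.125) ≈ 61.86781, f(4.8125) ≈ 123.03883.
Sum = Δu · [f(0) + f(0.6875) + f(1.375) + ...].
Sum ≈ 169.44660.

169.44660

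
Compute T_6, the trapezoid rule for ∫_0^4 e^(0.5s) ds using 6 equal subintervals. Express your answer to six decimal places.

Δs = (4 − 0)/6 = 2/3.
f(0) ≈ 1.000000, f(2/3) ≈ 1.395612, f(4/3) ≈ 1.947734, f(2) ≈ 2.718282, f(8/3) ≈ 3.793668, f(10/3) ≈ 5.294490, f(4) ≈ 7.389056.
T_6 = (Δs/2)·[f(s_0) + 2f(s_1) + ... + 2f(s_{5}) + f(s_6)].
Sum ≈ 12.896210.

12.896210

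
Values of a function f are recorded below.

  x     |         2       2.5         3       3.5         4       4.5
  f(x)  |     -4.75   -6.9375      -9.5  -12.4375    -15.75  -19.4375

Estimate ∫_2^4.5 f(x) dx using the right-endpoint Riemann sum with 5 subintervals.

Δx = 0.5.
Sum = 0.5·[(-6.9375) + (-9.5) + (-12.4375) + (-15.75) + (-19.4375)] = -32.03125.

-32.03125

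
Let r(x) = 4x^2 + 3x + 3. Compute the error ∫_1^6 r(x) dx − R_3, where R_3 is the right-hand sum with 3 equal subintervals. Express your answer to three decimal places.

-138.426

Exact integral: ∫_1^6 r(x) dx ≈ 354.16667.
R_3 ≈ 492.59259.
Error ≈ 354.16667 − 492.59259 ≈ -138.426.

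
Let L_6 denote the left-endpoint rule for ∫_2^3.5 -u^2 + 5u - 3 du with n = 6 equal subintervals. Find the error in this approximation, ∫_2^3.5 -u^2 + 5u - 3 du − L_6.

Exact integral: ∫_2^3.5 f(u) du = 4.5.
L_6 = 4.578125.
Error = 4.5 − 4.578125 = -0.078125.

-0.078125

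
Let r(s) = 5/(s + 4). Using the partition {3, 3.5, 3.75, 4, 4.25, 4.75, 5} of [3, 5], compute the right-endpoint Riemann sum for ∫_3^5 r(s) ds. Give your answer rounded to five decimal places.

1.22699

Subinterval widths: 0.5, 0.25, 0.25, 0.25, 0.5, 0.25.
Right endpoints: 3.5, 3.75, 4, 4.25, 4.75, 5.
r(3.5) = 2/3, r(3.75) = 20/31, r(4) = 0.625, r(4.25) = 20/33, r(4.75) = 4/7, r(5) = 5/9.
Sum = Σ Δs_i · r(s_i).
Sum ≈ 1.22699.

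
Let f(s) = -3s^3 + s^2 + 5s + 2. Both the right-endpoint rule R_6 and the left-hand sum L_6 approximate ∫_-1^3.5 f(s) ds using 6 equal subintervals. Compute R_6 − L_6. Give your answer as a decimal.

-73.40625

R_6 = -101.07421875.
L_6 = -27.66796875.
R_6 − L_6 = -73.40625.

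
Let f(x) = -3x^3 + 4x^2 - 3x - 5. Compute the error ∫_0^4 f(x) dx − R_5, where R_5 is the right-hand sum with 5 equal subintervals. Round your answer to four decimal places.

Exact integral: ∫_0^4 f(x) dx ≈ -150.666667.
R_5 = -212.64.
Error ≈ -150.666667 − (-212.64) ≈ 61.9733.

61.9733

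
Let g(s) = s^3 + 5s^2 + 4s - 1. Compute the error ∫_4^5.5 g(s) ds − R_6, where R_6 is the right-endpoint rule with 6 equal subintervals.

-22.75390625

Exact integral: ∫_4^5.5 g(s) ds = 362.390625.
R_6 = 385.14453125.
Error = 362.390625 − 385.14453125 = -22.75390625.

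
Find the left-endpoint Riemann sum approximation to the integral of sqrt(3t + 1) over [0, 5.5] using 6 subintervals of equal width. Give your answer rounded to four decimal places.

14.5127

Δt = (5.5 − 0)/6 = 11/12.
Left endpoints: 0, 11/12, 11/6, 2.75, 11/3, 55/12.
f(0) ≈ 1.0000, f(11/12) ≈ 1.9365, f(11/6) ≈ 2.5495, f(2.75) ≈ 3.0414, f(11/3) ≈ 3.4641, f(55/12) ≈ 3.8406.
Sum = Δt · [f(0) + f(11/12) + f(11/6) + ...].
Sum ≈ 14.5127.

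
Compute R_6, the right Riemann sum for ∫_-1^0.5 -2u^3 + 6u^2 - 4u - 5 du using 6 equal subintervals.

-4.7578125

Δu = (0.5 − (-1))/6 = 0.25.
Right endpoints: -0.75, -0.5, -0.25, 0, 0.25, 0.5.
f(-0.75) = 2.21875, f(-0.5) = -1.25, f(-0.25) = -3.59375, f(0) = -5, f(0.25) = -5.65625, f(0.5) = -5.75.
Sum = Δu · [f(-0.75) + f(-0.5) + f(-0.25) + ...].
Sum = -4.7578125.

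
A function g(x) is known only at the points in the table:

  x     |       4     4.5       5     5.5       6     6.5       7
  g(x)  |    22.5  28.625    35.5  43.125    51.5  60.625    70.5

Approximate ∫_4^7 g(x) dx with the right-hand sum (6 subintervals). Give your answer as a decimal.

Δx = 0.5.
Sum = 0.5·[28.625 + 35.5 + 43.125 + 51.5 + 60.625 + 70.5] = 144.9375.

144.9375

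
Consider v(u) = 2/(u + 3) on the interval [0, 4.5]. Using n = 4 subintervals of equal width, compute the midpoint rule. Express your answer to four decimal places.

1.8230

Δu = (4.5 − 0)/4 = 1.125.
Midpoints: 0.5625, 1.6875, 2.8125, 3.9375.
v(0.5625) = 32/57, v(1.6875) = 32/75, v(2.8125) = 32/93, v(3.9375) = 32/111.
Sum = Δu · [v(0.5625) + v(1.6875) + v(2.8125) + v(3.9375)].
Sum ≈ 1.8230.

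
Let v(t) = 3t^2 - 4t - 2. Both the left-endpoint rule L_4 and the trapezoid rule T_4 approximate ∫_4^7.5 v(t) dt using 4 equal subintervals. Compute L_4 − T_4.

-46.703125

L_4 = 225.01171875.
T_4 = 271.71484375.
L_4 − T_4 = -46.703125.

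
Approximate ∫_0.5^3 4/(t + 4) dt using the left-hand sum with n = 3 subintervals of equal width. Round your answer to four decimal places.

Δt = (3 − 0.5)/3 = 5/6.
Left endpoints: 0.5, 4/3, 13/6.
f(0.5) = 8/9, f(4/3) = 0.75, f(13/6) = 24/37.
Sum = Δt · [f(0.5) + f(4/3) + f(13/6)].
Sum ≈ 1.9063.

1.9063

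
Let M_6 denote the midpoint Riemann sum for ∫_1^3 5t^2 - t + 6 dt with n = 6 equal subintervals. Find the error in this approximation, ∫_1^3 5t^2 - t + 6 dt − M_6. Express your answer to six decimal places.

Exact integral: ∫_1^3 f(t) dt ≈ 51.33333333.
M_6 ≈ 51.24074074.
Error ≈ 51.33333333 − 51.24074074 ≈ 0.092593.

0.092593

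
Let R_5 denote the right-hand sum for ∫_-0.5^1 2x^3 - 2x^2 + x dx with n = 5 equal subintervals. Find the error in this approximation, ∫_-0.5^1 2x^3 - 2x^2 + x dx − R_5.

-0.32625

Exact integral: ∫_-0.5^1 f(x) dx = 0.09375.
R_5 = 0.42.
Error = 0.09375 − 0.42 = -0.32625.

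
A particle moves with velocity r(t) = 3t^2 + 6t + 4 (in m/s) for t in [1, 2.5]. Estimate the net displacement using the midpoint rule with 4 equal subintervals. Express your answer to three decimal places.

Δt = (2.5 − 1)/4 = 0.375.
Midpoints: 1.1875, 1.5625, 1.9375, 2.3125.
r(1.1875) = 15.35546875, r(1.5625) = 20.69921875, r(1.9375) = 26.88671875, r(2.3125) = 33.91796875.
Sum = Δt · [r(1.1875) + r(1.5625) + r(1.9375) + r(2.3125)].
Sum ≈ 36.322.

36.322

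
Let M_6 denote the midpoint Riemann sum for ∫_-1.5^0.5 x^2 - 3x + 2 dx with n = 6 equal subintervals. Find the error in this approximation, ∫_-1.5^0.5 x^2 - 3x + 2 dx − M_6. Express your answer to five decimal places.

Exact integral: ∫_-1.5^0.5 f(x) dx ≈ 8.1666667.
M_6 ≈ 8.1481481.
Error ≈ 8.1666667 − 8.1481481 ≈ 0.01852.

0.01852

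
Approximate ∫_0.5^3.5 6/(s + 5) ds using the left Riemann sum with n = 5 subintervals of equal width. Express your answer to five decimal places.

2.73087

Δs = (3.5 − 0.5)/5 = 0.6.
Left endpoints: 0.5, 1.1, 1.7, 2.3, 2.9.
f(0.5) = 12/11, f(1.1) = 60/61, f(1.7) = 60/67, f(2.3) = 60/73, f(2.9) = 60/79.
Sum = Δs · [f(0.5) + f(1.1) + f(1.7) + f(2.3) + f(2.9)].
Sum ≈ 2.73087.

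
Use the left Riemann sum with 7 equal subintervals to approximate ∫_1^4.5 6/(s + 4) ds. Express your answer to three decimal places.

3.311

Δs = (4.5 − 1)/7 = 0.5.
Left endpoints: 1, 1.5, 2, 2.5, 3, 3.5, 4.
f(1) = 1.2, f(1.5) = 12/11, f(2) = 1, f(2.5) = 12/13, f(3) = 6/7, f(3.5) = 0.8, f(4) = 0.75.
Sum = Δs · [f(1) + f(1.5) + f(2) + ...].
Sum ≈ 3.311.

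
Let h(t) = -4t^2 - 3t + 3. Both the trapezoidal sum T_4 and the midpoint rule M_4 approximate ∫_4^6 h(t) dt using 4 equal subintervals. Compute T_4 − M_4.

T_4 = -227.
M_4 = -226.5.
T_4 − M_4 = -0.5.

-0.5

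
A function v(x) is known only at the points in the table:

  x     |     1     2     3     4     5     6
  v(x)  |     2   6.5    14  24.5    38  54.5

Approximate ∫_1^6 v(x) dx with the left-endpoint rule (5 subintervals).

Δx = 1.
Sum = 1·[2 + 6.5 + 14 + 24.5 + 38] = 85.

85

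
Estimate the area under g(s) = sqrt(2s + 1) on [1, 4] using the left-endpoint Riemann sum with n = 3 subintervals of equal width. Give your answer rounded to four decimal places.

6.6139

Δs = (4 − 1)/3 = 1.
Left endpoints: 1, 2, 3.
g(1) ≈ 1.7321, g(2) ≈ 2.2361, g(3) ≈ 2.6458.
Sum = Δs · [g(1) + g(2) + g(3)].
Sum ≈ 6.6139.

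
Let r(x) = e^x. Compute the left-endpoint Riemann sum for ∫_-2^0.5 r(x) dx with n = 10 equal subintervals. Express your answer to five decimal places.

1.33209

Δx = (0.5 − (-2))/10 = 0.25.
Left endpoints: -2, -1.75, -1.5, -1.25, -1, -0.75, -0.5, -0.25, 0, 0.25.
r(-2) ≈ 0.13534, r(-1.75) ≈ 0.17377, r(-1.5) ≈ 0.22313, r(-1.25) ≈ 0.28650, r(-1) ≈ 0.36788, r(-0.75) ≈ 0.47237, r(-0.5) ≈ 0.60653, r(-0.25) ≈ 0.77880, r(0) ≈ 1.00000, r(0.25) ≈ 1.28403.
Sum = Δx · [r(-2) + r(-1.75) + r(-1.5) + ...].
Sum ≈ 1.33209.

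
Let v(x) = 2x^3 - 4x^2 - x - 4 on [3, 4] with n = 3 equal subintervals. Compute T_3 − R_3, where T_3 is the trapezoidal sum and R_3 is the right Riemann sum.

-7.5

T_3 ≈ 30.98148.
R_3 ≈ 38.48148.
T_3 − R_3 = -7.5.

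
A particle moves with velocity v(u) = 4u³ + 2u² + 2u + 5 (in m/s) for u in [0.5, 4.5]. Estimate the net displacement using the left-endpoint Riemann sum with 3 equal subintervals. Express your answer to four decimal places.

273.9259

Δu = (4.5 − 0.5)/3 = 4/3.
Left endpoints: 0.5, 11/6, 19/6.
v(0.5) = 7, v(11/6) = 1081/27, v(19/6) = 4277/27.
Sum = Δu · [v(0.5) + v(11/6) + v(19/6)].
Sum ≈ 273.9259.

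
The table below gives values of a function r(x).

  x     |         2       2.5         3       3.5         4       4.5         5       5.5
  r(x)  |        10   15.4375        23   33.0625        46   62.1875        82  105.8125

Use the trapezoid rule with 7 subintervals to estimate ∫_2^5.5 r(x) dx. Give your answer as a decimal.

Δx = 0.5.
T_7 = (0.5/2)·[10 + 2·15.4375 + 2·23 + 2·33.0625 + 2·46 + 2·62.1875 + 2·82 + 105.8125] = 159.796875.

159.796875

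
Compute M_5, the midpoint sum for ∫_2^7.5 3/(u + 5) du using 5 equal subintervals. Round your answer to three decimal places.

1.737

Δu = (7.5 − 2)/5 = 1.1.
Midpoints: 2.55, 3.65, 4.75, 5.85, 6.95.
f(2.55) = 60/151, f(3.65) = 60/173, f(4.75) = 4/13, f(5.85) = 60/217, f(6.95) = 60/239.
Sum = Δu · [f(2.55) + f(3.65) + f(4.75) + f(5.85) + f(6.95)].
Sum ≈ 1.737.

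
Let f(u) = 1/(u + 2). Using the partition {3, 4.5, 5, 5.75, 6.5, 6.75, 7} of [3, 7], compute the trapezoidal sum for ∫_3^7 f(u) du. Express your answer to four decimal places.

0.5912

Subinterval widths: 1.5, 0.5, 0.75, 0.75, 0.25, 0.25.
f(3) = 0.2, f(4.5) = 2/13, f(5) = 1/7, f(5.75) = 4/31, f(6.5) = 2/17, f(6.75) = 4/35, f(7) = 1/9.
On each subinterval the trapezoid contributes (Δu_i/2)·[f(u_{i-1}) + f(u_i)].
Sum ≈ 0.5912.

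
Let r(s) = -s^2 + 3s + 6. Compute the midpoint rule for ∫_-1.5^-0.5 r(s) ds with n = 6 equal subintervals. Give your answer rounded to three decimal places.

1.919

Δs = (-0.5 − (-1.5))/6 = 1/6.
Midpoints: -17/12, -1.25, -13/12, -11/12, -0.75, -7/12.
r(-17/12) = -37/144, r(-1.25) = 0.6875, r(-13/12) = 227/144, r(-11/12) = 347/144, r(-0.75) = 3.1875, r(-7/12) = 563/144.
Sum = Δs · [r(-17/12) + r(-1.25) + r(-13/12) + ...].
Sum ≈ 1.919.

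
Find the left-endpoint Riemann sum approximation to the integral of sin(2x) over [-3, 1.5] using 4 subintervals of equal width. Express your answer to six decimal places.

0.602011

Δx = (1.5 − (-3))/4 = 1.125.
Left endpoints: -3, -1.875, -0.75, 0.375.
f(-3) ≈ 0.279415, f(-1.875) ≈ 0.571561, f(-0.75) ≈ -0.997495, f(0.375) ≈ 0.681639.
Sum = Δx · [f(-3) + f(-1.875) + f(-0.75) + f(0.375)].
Sum ≈ 0.602011.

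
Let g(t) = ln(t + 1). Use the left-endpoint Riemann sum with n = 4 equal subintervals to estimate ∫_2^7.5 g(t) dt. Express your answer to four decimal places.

8.6451

Δt = (7.5 − 2)/4 = 1.375.
Left endpoints: 2, 3.375, 4.75, 6.125.
g(2) ≈ 1.0986, g(3.375) ≈ 1.4759, g(4.75) ≈ 1.7492, g(6.125) ≈ 1.9636.
Sum = Δt · [g(2) + g(3.375) + g(4.75) + g(6.125)].
Sum ≈ 8.6451.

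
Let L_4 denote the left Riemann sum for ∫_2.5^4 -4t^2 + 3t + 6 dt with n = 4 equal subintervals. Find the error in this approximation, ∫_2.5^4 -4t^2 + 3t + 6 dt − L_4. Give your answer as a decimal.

-6.328125

Exact integral: ∫_2.5^4 f(t) dt = -40.875.
L_4 = -34.546875.
Error = -40.875 − (-34.546875) = -6.328125.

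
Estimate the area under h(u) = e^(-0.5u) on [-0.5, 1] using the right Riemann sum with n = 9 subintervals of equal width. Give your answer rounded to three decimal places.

Δu = (1 − (-0.5))/9 = 1/6.
Right endpoints: -1/3, -1/6, 0, 1/6, 1/3, 0.5, 2/3, 5/6, 1.
h(-1/3) ≈ 1.181, h(-1/6) ≈ 1.087, h(0) ≈ 1.000, h(1/6) ≈ 0.920, h(1/3) ≈ 0.846, h(0.5) ≈ 0.779, h(2/3) ≈ 0.717, h(5/6) ≈ 0.659, h(1) ≈ 0.607.
Sum = Δu · [h(-1/3) + h(-1/6) + h(0) + ...].
Sum ≈ 1.299.

1.299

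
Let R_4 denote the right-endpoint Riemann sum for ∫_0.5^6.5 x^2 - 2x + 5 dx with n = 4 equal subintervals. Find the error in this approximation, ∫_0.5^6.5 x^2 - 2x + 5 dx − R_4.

Exact integral: ∫_0.5^6.5 f(x) dx = 79.5.
R_4 = 104.25.
Error = 79.5 − 104.25 = -24.75.

-24.75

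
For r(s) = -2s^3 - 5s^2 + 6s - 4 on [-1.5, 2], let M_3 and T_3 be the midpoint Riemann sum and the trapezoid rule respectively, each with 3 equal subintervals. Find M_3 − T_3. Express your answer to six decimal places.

M_3 ≈ -30.59664352.
T_3 ≈ -38.33796296.
M_3 − T_3 ≈ 7.741319.

7.741319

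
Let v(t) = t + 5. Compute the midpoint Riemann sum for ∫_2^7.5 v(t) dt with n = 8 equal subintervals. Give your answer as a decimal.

53.625

Δt = (7.5 − 2)/8 = 0.6875.
Midpoints: 2.34375, 3.03125, 3.71875, 4.40625, 5.09375, 5.78125, 6.46875, 7.15625.
v(2.34375) = 7.34375, v(3.03125) = 8.03125, v(3.71875) = 8.71875, v(4.40625) = 9.40625, v(5.09375) = 10.09375, v(5.78125) = 10.78125, v(6.46875) = 11.46875, v(7.15625) = 12.15625.
Sum = Δt · [v(2.34375) + v(3.03125) + v(3.71875) + ...].
Sum = 53.625.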